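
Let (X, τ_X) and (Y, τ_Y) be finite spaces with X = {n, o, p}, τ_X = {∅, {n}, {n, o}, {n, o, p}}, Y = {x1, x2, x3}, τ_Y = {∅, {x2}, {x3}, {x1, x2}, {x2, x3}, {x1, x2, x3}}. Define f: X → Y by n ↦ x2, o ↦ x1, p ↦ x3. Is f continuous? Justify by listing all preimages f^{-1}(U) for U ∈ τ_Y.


f is NOT continuous.

Compute f^{-1}(U) for each U ∈ τ_Y:
  U = ∅: f^{-1}(U) = ∅ ∈ τ_X ✓.
  U = {x2}: f^{-1}(U) = {n} ∈ τ_X ✓.
  U = {x3}: f^{-1}(U) = {p} ∉ τ_X ✗.
  U = {x1, x2}: f^{-1}(U) = {n, o} ∈ τ_X ✓.
  U = {x2, x3}: f^{-1}(U) = {n, p} ∉ τ_X ✗.
  U = {x1, x2, x3}: f^{-1}(U) = {n, o, p} ∈ τ_X ✓.
Found U = {x3} with f^{-1}(U) = {p} not in τ_X. Therefore f is NOT continuous.


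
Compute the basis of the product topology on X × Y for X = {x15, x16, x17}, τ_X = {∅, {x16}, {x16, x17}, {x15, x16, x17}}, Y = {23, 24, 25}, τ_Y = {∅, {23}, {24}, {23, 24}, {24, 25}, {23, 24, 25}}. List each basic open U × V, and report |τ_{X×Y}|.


Basis B = {∅ × ∅, {x16} × {23}, {x16} × {24}, {x16} × {23, 24}, {x16, x17} × {23}, {x16} × {24, 25}, {x16, x17} × {24}, {x15, x16, x17} × {23}, {x15, x16, x17} × {24}, {x16} × {23, 24, 25}, {x16, x17} × {23, 24}, {x16, x17} × {24, 25}, {x15, x16, x17} × {23, 24}, {x15, x16, x17} × {24, 25}, {x16, x17} × {23, 24, 25}, {x15, x16, x17} × {23, 24, 25}}; |τ_{X×Y}| = 40.

Enumerate products U × V with U ∈ τ_X, V ∈ τ_Y (deduplicated):
  ∅ × ∅ = {} (∅)
  {x16} × {23} = {(x16,23)}
  {x16} × {24} = {(x16,24)}
  {x16} × {23, 24} = {(x16,23), (x16,24)}
  {x16, x17} × {23} = {(x16,23), (x17,23)}
  {x16} × {24, 25} = {(x16,24), (x16,25)}
  {x16, x17} × {24} = {(x16,24), (x17,24)}
  {x15, x16, x17} × {23} = {(x15,23), (x16,23), (x17,23)}
  {x15, x16, x17} × {24} = {(x15,24), (x16,24), (x17,24)}
  {x16} × {23, 24, 25} = {(x16,23), (x16,24), (x16,25)}
  {x16, x17} × {23, 24} = {(x16,23), (x16,24), (x17,23), (x17,24)}
  {x16, x17} × {24, 25} = {(x16,24), (x16,25), (x17,24), (x17,25)}
  {x15, x16, x17} × {23, 24} = {(x15,23), (x15,24), (x16,23), (x16,24), (x17,23), (x17,24)}
  {x15, x16, x17} × {24, 25} = {(x15,24), (x15,25), (x16,24), (x16,25), (x17,24), (x17,25)}
  {x16, x17} × {23, 24, 25} = {(x16,23), (x16,24), (x16,25), (x17,23), (x17,24), (x17,25)}
  {x15, x16, x17} × {23, 24, 25} = {(x15,23), (x15,24), (x15,25), (x16,23), (x16,24), (x16,25), (x17,23), (x17,24), (x17,25)}
These 16 distinct sets form the basis B.
Close under arbitrary unions to get τ_{X×Y}; counting gives |τ_{X×Y}| = 40.


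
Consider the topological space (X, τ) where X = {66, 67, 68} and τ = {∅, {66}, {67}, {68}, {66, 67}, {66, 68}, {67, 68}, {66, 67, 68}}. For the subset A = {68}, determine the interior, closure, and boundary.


int(A) = {68}, cl(A) = {68}, ∂A = ∅.

Closed sets in (X, τ) are complements of opens:
  closed(X, τ) = {∅, {66}, {67}, {68}, {66, 67}, {66, 68}, {67, 68}, {66, 67, 68}}.
int(A) = ⋃ {U ∈ τ : U ⊆ A}. Opens contained in A: ∅, {68}.
Taking the union of these: int(A) = {68}.
cl(A) = ⋂ {C closed : A ⊆ C}. Closed sets containing A: {68}, {66, 68}, {67, 68}, {66, 67, 68}.
Intersecting these: cl(A) = {68}.
∂A = cl(A) ∖ int(A) = {68} ∖ {68} = ∅.


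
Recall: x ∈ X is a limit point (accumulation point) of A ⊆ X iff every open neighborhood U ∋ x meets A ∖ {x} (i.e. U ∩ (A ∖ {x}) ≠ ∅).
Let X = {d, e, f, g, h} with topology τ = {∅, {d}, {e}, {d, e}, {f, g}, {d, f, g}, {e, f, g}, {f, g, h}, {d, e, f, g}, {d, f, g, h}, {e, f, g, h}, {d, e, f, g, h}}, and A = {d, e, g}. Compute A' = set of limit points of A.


A' = {f, h}

For each x ∈ X, list the open sets U ∈ τ with x ∈ U, then check whether U ∩ (A ∖ {x}) ≠ ∅ for every such U.
  x = d: open {d} ∋ x has {d} ∩ (A ∖ {d}) = ∅, so x is NOT a limit point.
  x = e: open {e} ∋ x has {e} ∩ (A ∖ {e}) = ∅, so x is NOT a limit point.
  x = f: opens ∋ x are {f, g}, {d, f, g}, {e, f, g}, {f, g, h}, {d, e, f, g}, {d, f, g, h}, {e, f, g, h}, {d, e, f, g, h}; each meets A ∖ {f}, so x IS a limit point.
  x = g: open {f, g} ∋ x has {f, g} ∩ (A ∖ {g}) = ∅, so x is NOT a limit point.
  x = h: opens ∋ x are {f, g, h}, {d, f, g, h}, {e, f, g, h}, {d, e, f, g, h}; each meets A ∖ {h}, so x IS a limit point.
Collecting: A' = {f, h}.


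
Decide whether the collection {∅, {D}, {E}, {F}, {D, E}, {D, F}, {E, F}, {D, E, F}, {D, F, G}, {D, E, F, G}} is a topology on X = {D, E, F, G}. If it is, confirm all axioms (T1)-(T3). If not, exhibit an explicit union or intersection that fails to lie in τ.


τ IS a topology on X.

Axiom (T1): ∅ ∈ τ? Yes; X ∈ τ? Yes.
Axiom (T2/T3): check pairwise unions and intersections of members of τ.
All pairwise intersections and unions checked — each lies in τ. Therefore τ satisfies (T1), (T2), (T3): it IS a topology on X.


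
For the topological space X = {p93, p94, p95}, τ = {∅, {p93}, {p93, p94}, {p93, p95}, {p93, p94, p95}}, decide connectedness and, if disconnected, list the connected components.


(X, τ) is connected.

Find clopen sets (U ∈ τ with X ∖ U ∈ τ):
  U = ∅, X ∖ U = {p93, p94, p95} — both open, so U is clopen.
  U = {p93, p94, p95}, X ∖ U = ∅ — both open, so U is clopen.
Only trivial clopens (∅ and X) exist, so (X, τ) is connected.
Compute connected components by grouping points that agree on all clopens:
  component: {p93, p94, p95}


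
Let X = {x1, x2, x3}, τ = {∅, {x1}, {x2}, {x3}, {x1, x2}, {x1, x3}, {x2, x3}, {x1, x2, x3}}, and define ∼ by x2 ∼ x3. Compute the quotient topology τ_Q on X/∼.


X/∼ = {[x1], [x2=x3]}; |τ_Q| = 4.

Equivalence classes: [x1], [x2=x3].
Quotient map π: X → X/∼ sends x1 ↦ [x1], x2 ↦ [x2=x3], x3 ↦ [x2=x3].
For each subset V ⊆ X/∼, compute π^{-1}(V) ⊆ X and check whether π^{-1}(V) ∈ τ. V is open in τ_Q iff π^{-1}(V) ∈ τ.
  V = {}: π^{-1}(V) = ∅ ∈ τ ✓.
  V = {[x1]}: π^{-1}(V) = {x1} ∈ τ ✓.
  V = {[x2=x3]}: π^{-1}(V) = {x2, x3} ∈ τ ✓.
  V = {[x1], [x2=x3]}: π^{-1}(V) = {x1, x2, x3} ∈ τ ✓.
Open sets in the quotient: τ_Q = {{}, {[x1]}, {[x2=x3]}, {[x1], [x2=x3]}} (4 elements).


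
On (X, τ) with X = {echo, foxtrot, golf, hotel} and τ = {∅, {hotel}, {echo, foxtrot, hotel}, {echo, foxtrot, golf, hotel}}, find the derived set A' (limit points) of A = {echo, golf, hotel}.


A' = {echo, foxtrot, golf}

For each x ∈ X, list the open sets U ∈ τ with x ∈ U, then check whether U ∩ (A ∖ {x}) ≠ ∅ for every such U.
  x = echo: opens ∋ x are {echo, foxtrot, hotel}, {echo, foxtrot, golf, hotel}; each meets A ∖ {echo}, so x IS a limit point.
  x = foxtrot: opens ∋ x are {echo, foxtrot, hotel}, {echo, foxtrot, golf, hotel}; each meets A ∖ {foxtrot}, so x IS a limit point.
  x = golf: opens ∋ x are {echo, foxtrot, golf, hotel}; each meets A ∖ {golf}, so x IS a limit point.
  x = hotel: open {hotel} ∋ x has {hotel} ∩ (A ∖ {hotel}) = ∅, so x is NOT a limit point.
Collecting: A' = {echo, foxtrot, golf}.


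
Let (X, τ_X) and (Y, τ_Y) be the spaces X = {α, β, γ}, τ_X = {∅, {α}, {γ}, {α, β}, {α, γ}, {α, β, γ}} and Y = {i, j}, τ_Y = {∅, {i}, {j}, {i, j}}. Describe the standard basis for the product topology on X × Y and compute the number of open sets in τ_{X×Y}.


Basis B = {∅ × ∅, {α} × {i}, {α} × {j}, {γ} × {i}, {γ} × {j}, {α} × {i, j}, {α, β} × {i}, {α, γ} × {i}, {α, β} × {j}, {α, γ} × {j}, {γ} × {i, j}, {α, β, γ} × {i}, {α, β, γ} × {j}, {α, β} × {i, j}, {α, γ} × {i, j}, {α, β, γ} × {i, j}}; |τ_{X×Y}| = 36.

Enumerate products U × V with U ∈ τ_X, V ∈ τ_Y (deduplicated):
  ∅ × ∅ = {} (∅)
  {α} × {i} = {(α,i)}
  {α} × {j} = {(α,j)}
  {γ} × {i} = {(γ,i)}
  {γ} × {j} = {(γ,j)}
  {α} × {i, j} = {(α,i), (α,j)}
  {α, β} × {i} = {(α,i), (β,i)}
  {α, γ} × {i} = {(α,i), (γ,i)}
  {α, β} × {j} = {(α,j), (β,j)}
  {α, γ} × {j} = {(α,j), (γ,j)}
  {γ} × {i, j} = {(γ,i), (γ,j)}
  {α, β, γ} × {i} = {(α,i), (β,i), (γ,i)}
  {α, β, γ} × {j} = {(α,j), (β,j), (γ,j)}
  {α, β} × {i, j} = {(α,i), (α,j), (β,i), (β,j)}
  {α, γ} × {i, j} = {(α,i), (α,j), (γ,i), (γ,j)}
  {α, β, γ} × {i, j} = {(α,i), (α,j), (β,i), (β,j), (γ,i), (γ,j)}
These 16 distinct sets form the basis B.
Close under arbitrary unions to get τ_{X×Y}; counting gives |τ_{X×Y}| = 36.


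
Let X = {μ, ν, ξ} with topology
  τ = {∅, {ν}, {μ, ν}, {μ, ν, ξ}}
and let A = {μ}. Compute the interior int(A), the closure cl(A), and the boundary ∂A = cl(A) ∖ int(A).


int(A) = ∅, cl(A) = {μ, ξ}, ∂A = {μ, ξ}.

Closed sets in (X, τ) are complements of opens:
  closed(X, τ) = {∅, {ξ}, {μ, ξ}, {μ, ν, ξ}}.
int(A) = ⋃ {U ∈ τ : U ⊆ A}. Opens contained in A: ∅.
Taking the union of these: int(A) = ∅.
cl(A) = ⋂ {C closed : A ⊆ C}. Closed sets containing A: {μ, ξ}, {μ, ν, ξ}.
Intersecting these: cl(A) = {μ, ξ}.
∂A = cl(A) ∖ int(A) = {μ, ξ} ∖ ∅ = {μ, ξ}.


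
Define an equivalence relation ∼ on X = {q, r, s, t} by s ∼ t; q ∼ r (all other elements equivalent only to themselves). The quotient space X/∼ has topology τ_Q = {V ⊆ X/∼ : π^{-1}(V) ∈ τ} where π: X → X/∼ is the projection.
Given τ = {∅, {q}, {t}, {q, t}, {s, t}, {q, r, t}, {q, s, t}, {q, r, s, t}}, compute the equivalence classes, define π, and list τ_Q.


X/∼ = {[q=r], [s=t]}; |τ_Q| = 3.

Equivalence classes: [q=r], [s=t].
Quotient map π: X → X/∼ sends q ↦ [q=r], r ↦ [q=r], s ↦ [s=t], t ↦ [s=t].
For each subset V ⊆ X/∼, compute π^{-1}(V) ⊆ X and check whether π^{-1}(V) ∈ τ. V is open in τ_Q iff π^{-1}(V) ∈ τ.
  V = {}: π^{-1}(V) = ∅ ∈ τ ✓.
  V = {[q=r]}: π^{-1}(V) = {q, r} ∉ τ ✗.
  V = {[s=t]}: π^{-1}(V) = {s, t} ∈ τ ✓.
  V = {[q=r], [s=t]}: π^{-1}(V) = {q, r, s, t} ∈ τ ✓.
Open sets in the quotient: τ_Q = {{}, {[s=t]}, {[q=r], [s=t]}} (3 elements).


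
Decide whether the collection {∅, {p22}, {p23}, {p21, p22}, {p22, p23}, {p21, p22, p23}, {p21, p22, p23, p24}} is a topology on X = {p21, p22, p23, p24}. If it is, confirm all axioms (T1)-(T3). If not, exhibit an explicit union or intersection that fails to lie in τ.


τ IS a topology on X.

Axiom (T1): ∅ ∈ τ? Yes; X ∈ τ? Yes.
Axiom (T2/T3): check pairwise unions and intersections of members of τ.
All pairwise intersections and unions checked — each lies in τ. Therefore τ satisfies (T1), (T2), (T3): it IS a topology on X.


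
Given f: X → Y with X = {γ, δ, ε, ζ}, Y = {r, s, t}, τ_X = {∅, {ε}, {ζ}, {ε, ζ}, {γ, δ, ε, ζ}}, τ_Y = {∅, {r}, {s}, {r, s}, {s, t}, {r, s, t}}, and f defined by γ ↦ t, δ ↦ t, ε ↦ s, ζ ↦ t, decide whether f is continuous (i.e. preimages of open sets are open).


f IS continuous.

Compute f^{-1}(U) for each U ∈ τ_Y:
  U = ∅: f^{-1}(U) = ∅ ∈ τ_X ✓.
  U = {r}: f^{-1}(U) = ∅ ∈ τ_X ✓.
  U = {s}: f^{-1}(U) = {ε} ∈ τ_X ✓.
  U = {r, s}: f^{-1}(U) = {ε} ∈ τ_X ✓.
  U = {s, t}: f^{-1}(U) = {γ, δ, ε, ζ} ∈ τ_X ✓.
  U = {r, s, t}: f^{-1}(U) = {γ, δ, ε, ζ} ∈ τ_X ✓.
Every preimage lies in τ_X, so f IS continuous.


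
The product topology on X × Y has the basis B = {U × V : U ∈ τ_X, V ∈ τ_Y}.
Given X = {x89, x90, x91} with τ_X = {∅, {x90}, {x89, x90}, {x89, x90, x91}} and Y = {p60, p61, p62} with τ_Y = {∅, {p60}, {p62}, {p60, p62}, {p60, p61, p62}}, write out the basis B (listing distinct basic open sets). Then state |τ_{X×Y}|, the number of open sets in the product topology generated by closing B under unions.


Basis B = {∅ × ∅, {x90} × {p60}, {x90} × {p62}, {x89, x90} × {p60}, {x89, x90} × {p62}, {x90} × {p60, p62}, {x89, x90, x91} × {p60}, {x89, x90, x91} × {p62}, {x90} × {p60, p61, p62}, {x89, x90} × {p60, p62}, {x89, x90} × {p60, p61, p62}, {x89, x90, x91} × {p60, p62}, {x89, x90, x91} × {p60, p61, p62}}; |τ_{X×Y}| = 30.

Enumerate products U × V with U ∈ τ_X, V ∈ τ_Y (deduplicated):
  ∅ × ∅ = {} (∅)
  {x90} × {p60} = {(x90,p60)}
  {x90} × {p62} = {(x90,p62)}
  {x89, x90} × {p60} = {(x89,p60), (x90,p60)}
  {x89, x90} × {p62} = {(x89,p62), (x90,p62)}
  {x90} × {p60, p62} = {(x90,p60), (x90,p62)}
  {x89, x90, x91} × {p60} = {(x89,p60), (x90,p60), (x91,p60)}
  {x89, x90, x91} × {p62} = {(x89,p62), (x90,p62), (x91,p62)}
  {x90} × {p60, p61, p62} = {(x90,p60), (x90,p61), (x90,p62)}
  {x89, x90} × {p60, p62} = {(x89,p60), (x89,p62), (x90,p60), (x90,p62)}
  {x89, x90} × {p60, p61, p62} = {(x89,p60), (x89,p61), (x89,p62), (x90,p60), (x90,p61), (x90,p62)}
  {x89, x90, x91} × {p60, p62} = {(x89,p60), (x89,p62), (x90,p60), (x90,p62), (x91,p60), (x91,p62)}
  {x89, x90, x91} × {p60, p61, p62} = {(x89,p60), (x89,p61), (x89,p62), (x90,p60), (x90,p61), (x90,p62), (x91,p60), (x91,p61), (x91,p62)}
These 13 distinct sets form the basis B.
Close under arbitrary unions to get τ_{X×Y}; counting gives |τ_{X×Y}| = 30.


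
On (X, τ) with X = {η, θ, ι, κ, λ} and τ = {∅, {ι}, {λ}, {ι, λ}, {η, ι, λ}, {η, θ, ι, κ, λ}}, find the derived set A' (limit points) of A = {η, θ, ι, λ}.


A' = {η, θ, κ}

For each x ∈ X, list the open sets U ∈ τ with x ∈ U, then check whether U ∩ (A ∖ {x}) ≠ ∅ for every such U.
  x = η: opens ∋ x are {η, ι, λ}, {η, θ, ι, κ, λ}; each meets A ∖ {η}, so x IS a limit point.
  x = θ: opens ∋ x are {η, θ, ι, κ, λ}; each meets A ∖ {θ}, so x IS a limit point.
  x = ι: open {ι} ∋ x has {ι} ∩ (A ∖ {ι}) = ∅, so x is NOT a limit point.
  x = κ: opens ∋ x are {η, θ, ι, κ, λ}; each meets A ∖ {κ}, so x IS a limit point.
  x = λ: open {λ} ∋ x has {λ} ∩ (A ∖ {λ}) = ∅, so x is NOT a limit point.
Collecting: A' = {η, θ, κ}.


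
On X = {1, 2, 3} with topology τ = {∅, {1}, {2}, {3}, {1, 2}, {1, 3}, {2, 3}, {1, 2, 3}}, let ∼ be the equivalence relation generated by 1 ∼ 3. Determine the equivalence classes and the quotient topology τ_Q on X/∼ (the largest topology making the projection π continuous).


X/∼ = {[1=3], [2]}; |τ_Q| = 4.

Equivalence classes: [1=3], [2].
Quotient map π: X → X/∼ sends 1 ↦ [1=3], 2 ↦ [2], 3 ↦ [1=3].
For each subset V ⊆ X/∼, compute π^{-1}(V) ⊆ X and check whether π^{-1}(V) ∈ τ. V is open in τ_Q iff π^{-1}(V) ∈ τ.
  V = {}: π^{-1}(V) = ∅ ∈ τ ✓.
  V = {[1=3]}: π^{-1}(V) = {1, 3} ∈ τ ✓.
  V = {[2]}: π^{-1}(V) = {2} ∈ τ ✓.
  V = {[1=3], [2]}: π^{-1}(V) = {1, 2, 3} ∈ τ ✓.
Open sets in the quotient: τ_Q = {{}, {[1=3]}, {[2]}, {[1=3], [2]}} (4 elements).


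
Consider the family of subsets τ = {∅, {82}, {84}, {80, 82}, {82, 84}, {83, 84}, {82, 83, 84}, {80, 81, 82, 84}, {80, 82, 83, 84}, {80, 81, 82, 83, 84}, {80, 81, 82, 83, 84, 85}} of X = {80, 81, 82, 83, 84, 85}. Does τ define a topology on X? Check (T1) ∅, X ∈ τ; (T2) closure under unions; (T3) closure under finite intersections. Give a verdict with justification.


τ is NOT a topology on X.

Axiom (T1): ∅ ∈ τ? Yes; X ∈ τ? Yes.
Axiom (T2/T3): check pairwise unions and intersections of members of τ.
Counterexample for (T2): {84} ∪ {80, 82} = {80, 82, 84} ∉ τ. Therefore τ is NOT a topology.


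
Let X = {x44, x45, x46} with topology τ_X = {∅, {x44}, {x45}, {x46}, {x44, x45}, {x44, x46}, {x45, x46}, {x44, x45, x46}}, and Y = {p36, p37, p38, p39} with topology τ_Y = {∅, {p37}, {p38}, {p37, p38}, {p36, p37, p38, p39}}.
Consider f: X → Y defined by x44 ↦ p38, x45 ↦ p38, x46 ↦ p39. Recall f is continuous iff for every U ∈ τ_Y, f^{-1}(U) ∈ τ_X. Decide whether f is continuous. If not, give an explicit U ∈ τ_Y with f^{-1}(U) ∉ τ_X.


f IS continuous.

Compute f^{-1}(U) for each U ∈ τ_Y:
  U = ∅: f^{-1}(U) = ∅ ∈ τ_X ✓.
  U = {p37}: f^{-1}(U) = ∅ ∈ τ_X ✓.
  U = {p38}: f^{-1}(U) = {x44, x45} ∈ τ_X ✓.
  U = {p37, p38}: f^{-1}(U) = {x44, x45} ∈ τ_X ✓.
  U = {p36, p37, p38, p39}: f^{-1}(U) = {x44, x45, x46} ∈ τ_X ✓.
Every preimage lies in τ_X, so f IS continuous.


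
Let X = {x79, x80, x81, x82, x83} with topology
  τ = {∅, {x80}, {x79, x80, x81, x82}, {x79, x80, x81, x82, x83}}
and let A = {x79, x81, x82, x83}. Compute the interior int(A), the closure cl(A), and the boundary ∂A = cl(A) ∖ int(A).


int(A) = ∅, cl(A) = {x79, x81, x82, x83}, ∂A = {x79, x81, x82, x83}.

Closed sets in (X, τ) are complements of opens:
  closed(X, τ) = {∅, {x83}, {x79, x81, x82, x83}, {x79, x80, x81, x82, x83}}.
int(A) = ⋃ {U ∈ τ : U ⊆ A}. Opens contained in A: ∅.
Taking the union of these: int(A) = ∅.
cl(A) = ⋂ {C closed : A ⊆ C}. Closed sets containing A: {x79, x81, x82, x83}, {x79, x80, x81, x82, x83}.
Intersecting these: cl(A) = {x79, x81, x82, x83}.
∂A = cl(A) ∖ int(A) = {x79, x81, x82, x83} ∖ ∅ = {x79, x81, x82, x83}.


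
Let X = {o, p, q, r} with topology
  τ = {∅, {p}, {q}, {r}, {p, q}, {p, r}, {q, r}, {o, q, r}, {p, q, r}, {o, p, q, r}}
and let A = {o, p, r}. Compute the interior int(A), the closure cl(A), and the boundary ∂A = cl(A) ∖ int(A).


int(A) = {p, r}, cl(A) = {o, p, r}, ∂A = {o}.

Closed sets in (X, τ) are complements of opens:
  closed(X, τ) = {∅, {o}, {p}, {o, p}, {o, q}, {o, r}, {o, p, q}, {o, p, r}, {o, q, r}, {o, p, q, r}}.
int(A) = ⋃ {U ∈ τ : U ⊆ A}. Opens contained in A: ∅, {p}, {r}, {p, r}.
Taking the union of these: int(A) = {p, r}.
cl(A) = ⋂ {C closed : A ⊆ C}. Closed sets containing A: {o, p, r}, {o, p, q, r}.
Intersecting these: cl(A) = {o, p, r}.
∂A = cl(A) ∖ int(A) = {o, p, r} ∖ {p, r} = {o}.


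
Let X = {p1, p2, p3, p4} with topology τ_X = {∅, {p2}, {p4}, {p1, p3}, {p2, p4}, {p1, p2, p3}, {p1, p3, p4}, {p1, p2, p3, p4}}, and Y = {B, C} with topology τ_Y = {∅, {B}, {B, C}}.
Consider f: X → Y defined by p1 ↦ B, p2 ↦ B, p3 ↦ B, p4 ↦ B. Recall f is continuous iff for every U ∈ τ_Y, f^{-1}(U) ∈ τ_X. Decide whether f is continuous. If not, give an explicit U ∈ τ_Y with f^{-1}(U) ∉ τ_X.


f IS continuous.

Compute f^{-1}(U) for each U ∈ τ_Y:
  U = ∅: f^{-1}(U) = ∅ ∈ τ_X ✓.
  U = {B}: f^{-1}(U) = {p1, p2, p3, p4} ∈ τ_X ✓.
  U = {B, C}: f^{-1}(U) = {p1, p2, p3, p4} ∈ τ_X ✓.
Every preimage lies in τ_X, so f IS continuous.


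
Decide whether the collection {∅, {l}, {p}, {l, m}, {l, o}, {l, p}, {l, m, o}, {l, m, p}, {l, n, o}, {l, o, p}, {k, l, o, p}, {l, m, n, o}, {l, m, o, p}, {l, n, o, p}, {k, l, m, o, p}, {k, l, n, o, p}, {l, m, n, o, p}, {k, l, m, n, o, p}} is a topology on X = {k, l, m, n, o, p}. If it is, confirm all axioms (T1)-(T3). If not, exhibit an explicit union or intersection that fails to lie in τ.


τ IS a topology on X.

Axiom (T1): ∅ ∈ τ? Yes; X ∈ τ? Yes.
Axiom (T2/T3): check pairwise unions and intersections of members of τ.
All pairwise intersections and unions checked — each lies in τ. Therefore τ satisfies (T1), (T2), (T3): it IS a topology on X.


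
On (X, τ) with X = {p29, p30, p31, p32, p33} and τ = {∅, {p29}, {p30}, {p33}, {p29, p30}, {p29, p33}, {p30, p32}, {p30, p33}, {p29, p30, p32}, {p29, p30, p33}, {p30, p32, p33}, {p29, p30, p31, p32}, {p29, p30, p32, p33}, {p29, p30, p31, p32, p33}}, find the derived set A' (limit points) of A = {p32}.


A' = {p31}

For each x ∈ X, list the open sets U ∈ τ with x ∈ U, then check whether U ∩ (A ∖ {x}) ≠ ∅ for every such U.
  x = p29: open {p29} ∋ x has {p29} ∩ (A ∖ {p29}) = ∅, so x is NOT a limit point.
  x = p30: open {p30} ∋ x has {p30} ∩ (A ∖ {p30}) = ∅, so x is NOT a limit point.
  x = p31: opens ∋ x are {p29, p30, p31, p32}, {p29, p30, p31, p32, p33}; each meets A ∖ {p31}, so x IS a limit point.
  x = p32: open {p30, p32} ∋ x has {p30, p32} ∩ (A ∖ {p32}) = ∅, so x is NOT a limit point.
  x = p33: open {p33} ∋ x has {p33} ∩ (A ∖ {p33}) = ∅, so x is NOT a limit point.
Collecting: A' = {p31}.


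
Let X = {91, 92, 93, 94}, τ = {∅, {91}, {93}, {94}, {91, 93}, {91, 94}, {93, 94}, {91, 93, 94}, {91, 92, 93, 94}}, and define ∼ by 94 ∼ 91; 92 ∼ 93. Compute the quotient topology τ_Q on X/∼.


X/∼ = {[91=94], [92=93]}; |τ_Q| = 3.

Equivalence classes: [91=94], [92=93].
Quotient map π: X → X/∼ sends 91 ↦ [91=94], 92 ↦ [92=93], 93 ↦ [92=93], 94 ↦ [91=94].
For each subset V ⊆ X/∼, compute π^{-1}(V) ⊆ X and check whether π^{-1}(V) ∈ τ. V is open in τ_Q iff π^{-1}(V) ∈ τ.
  V = {}: π^{-1}(V) = ∅ ∈ τ ✓.
  V = {[91=94]}: π^{-1}(V) = {91, 94} ∈ τ ✓.
  V = {[92=93]}: π^{-1}(V) = {92, 93} ∉ τ ✗.
  V = {[91=94], [92=93]}: π^{-1}(V) = {91, 92, 93, 94} ∈ τ ✓.
Open sets in the quotient: τ_Q = {{}, {[91=94]}, {[91=94], [92=93]}} (3 elements).


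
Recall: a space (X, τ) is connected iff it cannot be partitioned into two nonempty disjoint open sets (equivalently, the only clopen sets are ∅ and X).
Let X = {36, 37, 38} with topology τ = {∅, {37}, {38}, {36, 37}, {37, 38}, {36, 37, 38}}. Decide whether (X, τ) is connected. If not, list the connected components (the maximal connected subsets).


(X, τ) is disconnected; components = [{38}, {36, 37}].

Find clopen sets (U ∈ τ with X ∖ U ∈ τ):
  U = ∅, X ∖ U = {36, 37, 38} — both open, so U is clopen.
  U = {38}, X ∖ U = {36, 37} — both open, so U is clopen.
  U = {36, 37}, X ∖ U = {38} — both open, so U is clopen.
  U = {36, 37, 38}, X ∖ U = ∅ — both open, so U is clopen.
Nontrivial clopen(s) exist: e.g. {36, 37}. So (X, τ) is disconnected.
Compute connected components by grouping points that agree on all clopens:
  component: {38}
  component: {36, 37}


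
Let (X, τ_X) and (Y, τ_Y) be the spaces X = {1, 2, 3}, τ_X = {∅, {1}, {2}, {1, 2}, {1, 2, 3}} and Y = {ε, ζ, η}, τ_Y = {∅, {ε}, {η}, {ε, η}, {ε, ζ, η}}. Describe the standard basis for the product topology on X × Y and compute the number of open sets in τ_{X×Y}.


Basis B = {∅ × ∅, {1} × {ε}, {1} × {η}, {2} × {ε}, {2} × {η}, {1} × {ε, η}, {1, 2} × {ε}, {1, 2} × {η}, {2} × {ε, η}, {1} × {ε, ζ, η}, {1, 2, 3} × {ε}, {1, 2, 3} × {η}, {2} × {ε, ζ, η}, {1, 2} × {ε, η}, {1, 2} × {ε, ζ, η}, {1, 2, 3} × {ε, η}, {1, 2, 3} × {ε, ζ, η}}; |τ_{X×Y}| = 48.

Enumerate products U × V with U ∈ τ_X, V ∈ τ_Y (deduplicated):
  ∅ × ∅ = {} (∅)
  {1} × {ε} = {(1,ε)}
  {1} × {η} = {(1,η)}
  {2} × {ε} = {(2,ε)}
  {2} × {η} = {(2,η)}
  {1} × {ε, η} = {(1,ε), (1,η)}
  {1, 2} × {ε} = {(1,ε), (2,ε)}
  {1, 2} × {η} = {(1,η), (2,η)}
  {2} × {ε, η} = {(2,ε), (2,η)}
  {1} × {ε, ζ, η} = {(1,ε), (1,ζ), (1,η)}
  {1, 2, 3} × {ε} = {(1,ε), (2,ε), (3,ε)}
  {1, 2, 3} × {η} = {(1,η), (2,η), (3,η)}
  {2} × {ε, ζ, η} = {(2,ε), (2,ζ), (2,η)}
  {1, 2} × {ε, η} = {(1,ε), (1,η), (2,ε), (2,η)}
  {1, 2} × {ε, ζ, η} = {(1,ε), (1,ζ), (1,η), (2,ε), (2,ζ), (2,η)}
  {1, 2, 3} × {ε, η} = {(1,ε), (1,η), (2,ε), (2,η), (3,ε), (3,η)}
  {1, 2, 3} × {ε, ζ, η} = {(1,ε), (1,ζ), (1,η), (2,ε), (2,ζ), (2,η), (3,ε), (3,ζ), (3,η)}
These 17 distinct sets form the basis B.
Close under arbitrary unions to get τ_{X×Y}; counting gives |τ_{X×Y}| = 48.


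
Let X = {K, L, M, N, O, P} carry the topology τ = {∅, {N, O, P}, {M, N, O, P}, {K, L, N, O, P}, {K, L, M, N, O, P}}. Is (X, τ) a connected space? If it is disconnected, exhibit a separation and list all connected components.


(X, τ) is connected.

Find clopen sets (U ∈ τ with X ∖ U ∈ τ):
  U = ∅, X ∖ U = {K, L, M, N, O, P} — both open, so U is clopen.
  U = {K, L, M, N, O, P}, X ∖ U = ∅ — both open, so U is clopen.
Only trivial clopens (∅ and X) exist, so (X, τ) is connected.
Compute connected components by grouping points that agree on all clopens:
  component: {K, L, M, N, O, P}


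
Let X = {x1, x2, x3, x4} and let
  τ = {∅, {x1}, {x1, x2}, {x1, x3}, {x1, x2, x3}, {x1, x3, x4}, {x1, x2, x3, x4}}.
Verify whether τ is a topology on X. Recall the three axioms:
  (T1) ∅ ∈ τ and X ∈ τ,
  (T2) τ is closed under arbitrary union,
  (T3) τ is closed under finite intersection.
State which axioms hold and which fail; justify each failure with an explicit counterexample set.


τ IS a topology on X.

Axiom (T1): ∅ ∈ τ? Yes; X ∈ τ? Yes.
Axiom (T2/T3): check pairwise unions and intersections of members of τ.
All pairwise intersections and unions checked — each lies in τ. Therefore τ satisfies (T1), (T2), (T3): it IS a topology on X.


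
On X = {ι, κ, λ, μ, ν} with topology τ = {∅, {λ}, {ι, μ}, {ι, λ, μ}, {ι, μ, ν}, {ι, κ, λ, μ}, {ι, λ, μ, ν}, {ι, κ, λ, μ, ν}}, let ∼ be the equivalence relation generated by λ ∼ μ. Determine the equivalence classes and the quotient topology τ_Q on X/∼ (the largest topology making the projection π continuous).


X/∼ = {[ι], [κ], [λ=μ], [ν]}; |τ_Q| = 5.

Equivalence classes: [ι], [κ], [λ=μ], [ν].
Quotient map π: X → X/∼ sends ι ↦ [ι], κ ↦ [κ], λ ↦ [λ=μ], μ ↦ [λ=μ], ν ↦ [ν].
For each subset V ⊆ X/∼, compute π^{-1}(V) ⊆ X and check whether π^{-1}(V) ∈ τ. V is open in τ_Q iff π^{-1}(V) ∈ τ.
  V = {}: π^{-1}(V) = ∅ ∈ τ ✓.
  V = {[ι]}: π^{-1}(V) = {ι} ∉ τ ✗.
  V = {[κ]}: π^{-1}(V) = {κ} ∉ τ ✗.
  V = {[ι], [κ]}: π^{-1}(V) = {ι, κ} ∉ τ ✗.
  V = {[λ=μ]}: π^{-1}(V) = {λ, μ} ∉ τ ✗.
  V = {[ι], [λ=μ]}: π^{-1}(V) = {ι, λ, μ} ∈ τ ✓.
  V = {[κ], [λ=μ]}: π^{-1}(V) = {κ, λ, μ} ∉ τ ✗.
  V = {[ι], [κ], [λ=μ]}: π^{-1}(V) = {ι, κ, λ, μ} ∈ τ ✓.
  V = {[ν]}: π^{-1}(V) = {ν} ∉ τ ✗.
  V = {[ι], [ν]}: π^{-1}(V) = {ι, ν} ∉ τ ✗.
  V = {[κ], [ν]}: π^{-1}(V) = {κ, ν} ∉ τ ✗.
  V = {[ι], [κ], [ν]}: π^{-1}(V) = {ι, κ, ν} ∉ τ ✗.
  V = {[λ=μ], [ν]}: π^{-1}(V) = {λ, μ, ν} ∉ τ ✗.
  V = {[ι], [λ=μ], [ν]}: π^{-1}(V) = {ι, λ, μ, ν} ∈ τ ✓.
  V = {[κ], [λ=μ], [ν]}: π^{-1}(V) = {κ, λ, μ, ν} ∉ τ ✗.
  V = {[ι], [κ], [λ=μ], [ν]}: π^{-1}(V) = {ι, κ, λ, μ, ν} ∈ τ ✓.
Open sets in the quotient: τ_Q = {{}, {[ι], [λ=μ]}, {[ι], [κ], [λ=μ]}, {[ι], [λ=μ], [ν]}, {[ι], [κ], [λ=μ], [ν]}} (5 elements).


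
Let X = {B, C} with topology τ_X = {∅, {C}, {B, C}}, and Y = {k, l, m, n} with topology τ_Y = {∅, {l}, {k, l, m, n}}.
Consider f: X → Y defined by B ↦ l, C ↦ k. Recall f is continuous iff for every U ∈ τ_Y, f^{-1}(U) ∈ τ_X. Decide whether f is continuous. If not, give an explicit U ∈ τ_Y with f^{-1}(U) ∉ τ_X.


f is NOT continuous.

Compute f^{-1}(U) for each U ∈ τ_Y:
  U = ∅: f^{-1}(U) = ∅ ∈ τ_X ✓.
  U = {l}: f^{-1}(U) = {B} ∉ τ_X ✗.
  U = {k, l, m, n}: f^{-1}(U) = {B, C} ∈ τ_X ✓.
Found U = {l} with f^{-1}(U) = {B} not in τ_X. Therefore f is NOT continuous.


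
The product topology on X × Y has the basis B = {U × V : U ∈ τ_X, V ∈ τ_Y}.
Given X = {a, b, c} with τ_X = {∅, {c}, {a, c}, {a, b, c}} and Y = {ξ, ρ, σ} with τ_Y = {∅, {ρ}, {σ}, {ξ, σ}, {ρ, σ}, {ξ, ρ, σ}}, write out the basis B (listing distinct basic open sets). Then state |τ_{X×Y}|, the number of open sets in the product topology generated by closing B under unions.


Basis B = {∅ × ∅, {c} × {ρ}, {c} × {σ}, {a, c} × {ρ}, {a, c} × {σ}, {c} × {ξ, σ}, {c} × {ρ, σ}, {a, b, c} × {ρ}, {a, b, c} × {σ}, {c} × {ξ, ρ, σ}, {a, c} × {ξ, σ}, {a, c} × {ρ, σ}, {a, c} × {ξ, ρ, σ}, {a, b, c} × {ξ, σ}, {a, b, c} × {ρ, σ}, {a, b, c} × {ξ, ρ, σ}}; |τ_{X×Y}| = 40.

Enumerate products U × V with U ∈ τ_X, V ∈ τ_Y (deduplicated):
  ∅ × ∅ = {} (∅)
  {c} × {ρ} = {(c,ρ)}
  {c} × {σ} = {(c,σ)}
  {a, c} × {ρ} = {(a,ρ), (c,ρ)}
  {a, c} × {σ} = {(a,σ), (c,σ)}
  {c} × {ξ, σ} = {(c,ξ), (c,σ)}
  {c} × {ρ, σ} = {(c,ρ), (c,σ)}
  {a, b, c} × {ρ} = {(a,ρ), (b,ρ), (c,ρ)}
  {a, b, c} × {σ} = {(a,σ), (b,σ), (c,σ)}
  {c} × {ξ, ρ, σ} = {(c,ξ), (c,ρ), (c,σ)}
  {a, c} × {ξ, σ} = {(a,ξ), (a,σ), (c,ξ), (c,σ)}
  {a, c} × {ρ, σ} = {(a,ρ), (a,σ), (c,ρ), (c,σ)}
  {a, c} × {ξ, ρ, σ} = {(a,ξ), (a,ρ), (a,σ), (c,ξ), (c,ρ), (c,σ)}
  {a, b, c} × {ξ, σ} = {(a,ξ), (a,σ), (b,ξ), (b,σ), (c,ξ), (c,σ)}
  {a, b, c} × {ρ, σ} = {(a,ρ), (a,σ), (b,ρ), (b,σ), (c,ρ), (c,σ)}
  {a, b, c} × {ξ, ρ, σ} = {(a,ξ), (a,ρ), (a,σ), (b,ξ), (b,ρ), (b,σ), (c,ξ), (c,ρ), (c,σ)}
These 16 distinct sets form the basis B.
Close under arbitrary unions to get τ_{X×Y}; counting gives |τ_{X×Y}| = 40.


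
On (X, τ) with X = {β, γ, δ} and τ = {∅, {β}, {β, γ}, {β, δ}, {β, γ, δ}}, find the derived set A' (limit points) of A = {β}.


A' = {γ, δ}

For each x ∈ X, list the open sets U ∈ τ with x ∈ U, then check whether U ∩ (A ∖ {x}) ≠ ∅ for every such U.
  x = β: open {β} ∋ x has {β} ∩ (A ∖ {β}) = ∅, so x is NOT a limit point.
  x = γ: opens ∋ x are {β, γ}, {β, γ, δ}; each meets A ∖ {γ}, so x IS a limit point.
  x = δ: opens ∋ x are {β, δ}, {β, γ, δ}; each meets A ∖ {δ}, so x IS a limit point.
Collecting: A' = {γ, δ}.


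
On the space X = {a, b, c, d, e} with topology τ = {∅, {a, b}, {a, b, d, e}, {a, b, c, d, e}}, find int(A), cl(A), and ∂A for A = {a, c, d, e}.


int(A) = ∅, cl(A) = {a, b, c, d, e}, ∂A = {a, b, c, d, e}.

Closed sets in (X, τ) are complements of opens:
  closed(X, τ) = {∅, {c}, {c, d, e}, {a, b, c, d, e}}.
int(A) = ⋃ {U ∈ τ : U ⊆ A}. Opens contained in A: ∅.
Taking the union of these: int(A) = ∅.
cl(A) = ⋂ {C closed : A ⊆ C}. Closed sets containing A: {a, b, c, d, e}.
Intersecting these: cl(A) = {a, b, c, d, e}.
∂A = cl(A) ∖ int(A) = {a, b, c, d, e} ∖ ∅ = {a, b, c, d, e}.


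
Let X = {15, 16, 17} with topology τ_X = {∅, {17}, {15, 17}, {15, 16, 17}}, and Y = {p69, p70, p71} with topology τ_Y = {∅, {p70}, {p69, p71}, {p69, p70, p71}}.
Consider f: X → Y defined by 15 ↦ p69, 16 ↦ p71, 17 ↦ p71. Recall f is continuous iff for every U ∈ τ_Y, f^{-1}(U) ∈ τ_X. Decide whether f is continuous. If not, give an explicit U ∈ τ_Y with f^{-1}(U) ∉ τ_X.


f IS continuous.

Compute f^{-1}(U) for each U ∈ τ_Y:
  U = ∅: f^{-1}(U) = ∅ ∈ τ_X ✓.
  U = {p70}: f^{-1}(U) = ∅ ∈ τ_X ✓.
  U = {p69, p71}: f^{-1}(U) = {15, 16, 17} ∈ τ_X ✓.
  U = {p69, p70, p71}: f^{-1}(U) = {15, 16, 17} ∈ τ_X ✓.
Every preimage lies in τ_X, so f IS continuous.


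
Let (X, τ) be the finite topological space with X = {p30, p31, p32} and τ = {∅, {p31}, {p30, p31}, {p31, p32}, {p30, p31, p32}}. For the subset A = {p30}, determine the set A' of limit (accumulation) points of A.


A' = ∅

For each x ∈ X, list the open sets U ∈ τ with x ∈ U, then check whether U ∩ (A ∖ {x}) ≠ ∅ for every such U.
  x = p30: open {p30, p31} ∋ x has {p30, p31} ∩ (A ∖ {p30}) = ∅, so x is NOT a limit point.
  x = p31: open {p31} ∋ x has {p31} ∩ (A ∖ {p31}) = ∅, so x is NOT a limit point.
  x = p32: open {p31, p32} ∋ x has {p31, p32} ∩ (A ∖ {p32}) = ∅, so x is NOT a limit point.
Collecting: A' = ∅.


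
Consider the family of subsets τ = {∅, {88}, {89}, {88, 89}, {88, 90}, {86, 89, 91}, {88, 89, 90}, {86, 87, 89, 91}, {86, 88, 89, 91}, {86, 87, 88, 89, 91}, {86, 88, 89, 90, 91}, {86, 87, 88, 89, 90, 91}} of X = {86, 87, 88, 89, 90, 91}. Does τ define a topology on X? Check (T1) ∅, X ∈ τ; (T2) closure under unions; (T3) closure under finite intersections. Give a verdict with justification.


τ IS a topology on X.

Axiom (T1): ∅ ∈ τ? Yes; X ∈ τ? Yes.
Axiom (T2/T3): check pairwise unions and intersections of members of τ.
All pairwise intersections and unions checked — each lies in τ. Therefore τ satisfies (T1), (T2), (T3): it IS a topology on X.


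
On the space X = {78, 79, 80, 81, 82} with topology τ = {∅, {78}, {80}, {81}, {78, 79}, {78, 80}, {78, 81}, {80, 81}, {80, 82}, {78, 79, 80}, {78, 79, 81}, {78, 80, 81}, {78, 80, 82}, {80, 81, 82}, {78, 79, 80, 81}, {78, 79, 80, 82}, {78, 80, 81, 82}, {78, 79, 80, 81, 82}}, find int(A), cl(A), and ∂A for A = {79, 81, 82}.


int(A) = {81}, cl(A) = {79, 81, 82}, ∂A = {79, 82}.

Closed sets in (X, τ) are complements of opens:
  closed(X, τ) = {∅, {79}, {81}, {82}, {78, 79}, {79, 81}, {79, 82}, {80, 82}, {81, 82}, {78, 79, 81}, {78, 79, 82}, {79, 80, 82}, {79, 81, 82}, {80, 81, 82}, {78, 79, 80, 82}, {78, 79, 81, 82}, {79, 80, 81, 82}, {78, 79, 80, 81, 82}}.
int(A) = ⋃ {U ∈ τ : U ⊆ A}. Opens contained in A: ∅, {81}.
Taking the union of these: int(A) = {81}.
cl(A) = ⋂ {C closed : A ⊆ C}. Closed sets containing A: {79, 81, 82}, {78, 79, 81, 82}, {79, 80, 81, 82}, {78, 79, 80, 81, 82}.
Intersecting these: cl(A) = {79, 81, 82}.
∂A = cl(A) ∖ int(A) = {79, 81, 82} ∖ {81} = {79, 82}.


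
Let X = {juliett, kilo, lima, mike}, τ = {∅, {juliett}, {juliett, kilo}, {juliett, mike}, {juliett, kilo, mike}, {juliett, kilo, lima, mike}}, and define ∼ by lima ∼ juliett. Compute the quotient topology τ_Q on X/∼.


X/∼ = {[juliett=lima], [kilo], [mike]}; |τ_Q| = 2.

Equivalence classes: [juliett=lima], [kilo], [mike].
Quotient map π: X → X/∼ sends juliett ↦ [juliett=lima], kilo ↦ [kilo], lima ↦ [juliett=lima], mike ↦ [mike].
For each subset V ⊆ X/∼, compute π^{-1}(V) ⊆ X and check whether π^{-1}(V) ∈ τ. V is open in τ_Q iff π^{-1}(V) ∈ τ.
  V = {}: π^{-1}(V) = ∅ ∈ τ ✓.
  V = {[juliett=lima]}: π^{-1}(V) = {juliett, lima} ∉ τ ✗.
  V = {[kilo]}: π^{-1}(V) = {kilo} ∉ τ ✗.
  V = {[juliett=lima], [kilo]}: π^{-1}(V) = {juliett, kilo, lima} ∉ τ ✗.
  V = {[mike]}: π^{-1}(V) = {mike} ∉ τ ✗.
  V = {[juliett=lima], [mike]}: π^{-1}(V) = {juliett, lima, mike} ∉ τ ✗.
  V = {[kilo], [mike]}: π^{-1}(V) = {kilo, mike} ∉ τ ✗.
  V = {[juliett=lima], [kilo], [mike]}: π^{-1}(V) = {juliett, kilo, lima, mike} ∈ τ ✓.
Open sets in the quotient: τ_Q = {{}, {[juliett=lima], [kilo], [mike]}} (2 elements).


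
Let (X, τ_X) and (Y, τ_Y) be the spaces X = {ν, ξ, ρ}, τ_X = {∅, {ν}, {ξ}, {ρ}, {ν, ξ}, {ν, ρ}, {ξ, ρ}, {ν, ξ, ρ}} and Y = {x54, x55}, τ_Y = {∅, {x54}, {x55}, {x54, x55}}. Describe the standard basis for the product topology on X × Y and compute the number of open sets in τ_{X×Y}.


Basis B = {∅ × ∅, {ν} × {x54}, {ν} × {x55}, {ξ} × {x54}, {ξ} × {x55}, {ρ} × {x54}, {ρ} × {x55}, {ν} × {x54, x55}, {ν, ξ} × {x54}, {ν, ρ} × {x54}, {ν, ξ} × {x55}, {ν, ρ} × {x55}, {ξ} × {x54, x55}, {ξ, ρ} × {x54}, {ξ, ρ} × {x55}, {ρ} × {x54, x55}, {ν, ξ, ρ} × {x54}, {ν, ξ, ρ} × {x55}, {ν, ξ} × {x54, x55}, {ν, ρ} × {x54, x55}, {ξ, ρ} × {x54, x55}, {ν, ξ, ρ} × {x54, x55}}; |τ_{X×Y}| = 64.

Enumerate products U × V with U ∈ τ_X, V ∈ τ_Y (deduplicated):
  ∅ × ∅ = {} (∅)
  {ν} × {x54} = {(ν,x54)}
  {ν} × {x55} = {(ν,x55)}
  {ξ} × {x54} = {(ξ,x54)}
  {ξ} × {x55} = {(ξ,x55)}
  {ρ} × {x54} = {(ρ,x54)}
  {ρ} × {x55} = {(ρ,x55)}
  {ν} × {x54, x55} = {(ν,x54), (ν,x55)}
  {ν, ξ} × {x54} = {(ν,x54), (ξ,x54)}
  {ν, ρ} × {x54} = {(ν,x54), (ρ,x54)}
  {ν, ξ} × {x55} = {(ν,x55), (ξ,x55)}
  {ν, ρ} × {x55} = {(ν,x55), (ρ,x55)}
  {ξ} × {x54, x55} = {(ξ,x54), (ξ,x55)}
  {ξ, ρ} × {x54} = {(ξ,x54), (ρ,x54)}
  {ξ, ρ} × {x55} = {(ξ,x55), (ρ,x55)}
  {ρ} × {x54, x55} = {(ρ,x54), (ρ,x55)}
  {ν, ξ, ρ} × {x54} = {(ν,x54), (ξ,x54), (ρ,x54)}
  {ν, ξ, ρ} × {x55} = {(ν,x55), (ξ,x55), (ρ,x55)}
  {ν, ξ} × {x54, x55} = {(ν,x54), (ν,x55), (ξ,x54), (ξ,x55)}
  {ν, ρ} × {x54, x55} = {(ν,x54), (ν,x55), (ρ,x54), (ρ,x55)}
  {ξ, ρ} × {x54, x55} = {(ξ,x54), (ξ,x55), (ρ,x54), (ρ,x55)}
  {ν, ξ, ρ} × {x54, x55} = {(ν,x54), (ν,x55), (ξ,x54), (ξ,x55), (ρ,x54), (ρ,x55)}
These 22 distinct sets form the basis B.
Close under arbitrary unions to get τ_{X×Y}; counting gives |τ_{X×Y}| = 64.


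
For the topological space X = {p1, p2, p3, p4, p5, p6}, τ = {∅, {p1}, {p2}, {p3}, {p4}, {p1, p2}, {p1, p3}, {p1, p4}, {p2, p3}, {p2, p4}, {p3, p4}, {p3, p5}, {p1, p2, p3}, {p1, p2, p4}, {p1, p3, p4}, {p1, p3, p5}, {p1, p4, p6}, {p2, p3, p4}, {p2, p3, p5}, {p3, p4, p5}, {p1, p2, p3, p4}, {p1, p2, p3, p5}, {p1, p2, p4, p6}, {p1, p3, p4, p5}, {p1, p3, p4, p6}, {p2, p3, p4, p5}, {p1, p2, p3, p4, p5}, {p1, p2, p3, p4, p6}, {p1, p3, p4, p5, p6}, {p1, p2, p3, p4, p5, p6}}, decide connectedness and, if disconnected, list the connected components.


(X, τ) is disconnected; components = [{p2}, {p3, p5}, {p1, p4, p6}].

Find clopen sets (U ∈ τ with X ∖ U ∈ τ):
  U = ∅, X ∖ U = {p1, p2, p3, p4, p5, p6} — both open, so U is clopen.
  U = {p2}, X ∖ U = {p1, p3, p4, p5, p6} — both open, so U is clopen.
  U = {p3, p5}, X ∖ U = {p1, p2, p4, p6} — both open, so U is clopen.
  U = {p1, p4, p6}, X ∖ U = {p2, p3, p5} — both open, so U is clopen.
  U = {p2, p3, p5}, X ∖ U = {p1, p4, p6} — both open, so U is clopen.
  U = {p1, p2, p4, p6}, X ∖ U = {p3, p5} — both open, so U is clopen.
  U = {p1, p3, p4, p5, p6}, X ∖ U = {p2} — both open, so U is clopen.
  U = {p1, p2, p3, p4, p5, p6}, X ∖ U = ∅ — both open, so U is clopen.
Nontrivial clopen(s) exist: e.g. {p3, p5}. So (X, τ) is disconnected.
Compute connected components by grouping points that agree on all clopens:
  component: {p2}
  component: {p3, p5}
  component: {p1, p4, p6}


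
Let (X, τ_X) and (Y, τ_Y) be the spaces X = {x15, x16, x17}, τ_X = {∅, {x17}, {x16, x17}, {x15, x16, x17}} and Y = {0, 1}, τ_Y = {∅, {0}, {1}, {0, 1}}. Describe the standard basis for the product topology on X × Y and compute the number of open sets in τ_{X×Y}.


Basis B = {∅ × ∅, {x17} × {0}, {x17} × {1}, {x16, x17} × {0}, {x16, x17} × {1}, {x17} × {0, 1}, {x15, x16, x17} × {0}, {x15, x16, x17} × {1}, {x16, x17} × {0, 1}, {x15, x16, x17} × {0, 1}}; |τ_{X×Y}| = 16.

Enumerate products U × V with U ∈ τ_X, V ∈ τ_Y (deduplicated):
  ∅ × ∅ = {} (∅)
  {x17} × {0} = {(x17,0)}
  {x17} × {1} = {(x17,1)}
  {x16, x17} × {0} = {(x16,0), (x17,0)}
  {x16, x17} × {1} = {(x16,1), (x17,1)}
  {x17} × {0, 1} = {(x17,0), (x17,1)}
  {x15, x16, x17} × {0} = {(x15,0), (x16,0), (x17,0)}
  {x15, x16, x17} × {1} = {(x15,1), (x16,1), (x17,1)}
  {x16, x17} × {0, 1} = {(x16,0), (x16,1), (x17,0), (x17,1)}
  {x15, x16, x17} × {0, 1} = {(x15,0), (x15,1), (x16,0), (x16,1), (x17,0), (x17,1)}
These 10 distinct sets form the basis B.
Close under arbitrary unions to get τ_{X×Y}; counting gives |τ_{X×Y}| = 16.


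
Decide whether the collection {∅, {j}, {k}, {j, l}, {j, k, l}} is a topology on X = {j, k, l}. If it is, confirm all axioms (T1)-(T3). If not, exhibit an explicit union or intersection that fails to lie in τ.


τ is NOT a topology on X.

Axiom (T1): ∅ ∈ τ? Yes; X ∈ τ? Yes.
Axiom (T2/T3): check pairwise unions and intersections of members of τ.
Counterexample for (T2): {j} ∪ {k} = {j, k} ∉ τ. Therefore τ is NOT a topology.


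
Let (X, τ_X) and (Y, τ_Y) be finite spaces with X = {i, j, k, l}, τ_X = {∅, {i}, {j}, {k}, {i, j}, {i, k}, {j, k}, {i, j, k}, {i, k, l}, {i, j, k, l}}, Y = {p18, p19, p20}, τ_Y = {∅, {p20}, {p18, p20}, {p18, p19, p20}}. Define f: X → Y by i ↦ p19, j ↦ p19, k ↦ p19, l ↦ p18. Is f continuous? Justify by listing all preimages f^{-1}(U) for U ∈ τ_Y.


f is NOT continuous.

Compute f^{-1}(U) for each U ∈ τ_Y:
  U = ∅: f^{-1}(U) = ∅ ∈ τ_X ✓.
  U = {p20}: f^{-1}(U) = ∅ ∈ τ_X ✓.
  U = {p18, p20}: f^{-1}(U) = {l} ∉ τ_X ✗.
  U = {p18, p19, p20}: f^{-1}(U) = {i, j, k, l} ∈ τ_X ✓.
Found U = {p18, p20} with f^{-1}(U) = {l} not in τ_X. Therefore f is NOT continuous.


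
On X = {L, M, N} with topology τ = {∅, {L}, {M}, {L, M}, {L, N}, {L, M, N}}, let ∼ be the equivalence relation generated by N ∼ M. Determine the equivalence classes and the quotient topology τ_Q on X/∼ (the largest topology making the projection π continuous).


X/∼ = {[L], [M=N]}; |τ_Q| = 3.

Equivalence classes: [L], [M=N].
Quotient map π: X → X/∼ sends L ↦ [L], M ↦ [M=N], N ↦ [M=N].
For each subset V ⊆ X/∼, compute π^{-1}(V) ⊆ X and check whether π^{-1}(V) ∈ τ. V is open in τ_Q iff π^{-1}(V) ∈ τ.
  V = {}: π^{-1}(V) = ∅ ∈ τ ✓.
  V = {[L]}: π^{-1}(V) = {L} ∈ τ ✓.
  V = {[M=N]}: π^{-1}(V) = {M, N} ∉ τ ✗.
  V = {[L], [M=N]}: π^{-1}(V) = {L, M, N} ∈ τ ✓.
Open sets in the quotient: τ_Q = {{}, {[L]}, {[L], [M=N]}} (3 elements).
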